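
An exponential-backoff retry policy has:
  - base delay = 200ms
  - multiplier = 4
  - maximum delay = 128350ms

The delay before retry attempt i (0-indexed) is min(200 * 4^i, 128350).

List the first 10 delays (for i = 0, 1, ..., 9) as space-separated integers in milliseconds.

Answer: 200 800 3200 12800 51200 128350 128350 128350 128350 128350

Derivation:
Computing each delay:
  i=0: min(200*4^0, 128350) = 200
  i=1: min(200*4^1, 128350) = 800
  i=2: min(200*4^2, 128350) = 3200
  i=3: min(200*4^3, 128350) = 12800
  i=4: min(200*4^4, 128350) = 51200
  i=5: min(200*4^5, 128350) = 128350
  i=6: min(200*4^6, 128350) = 128350
  i=7: min(200*4^7, 128350) = 128350
  i=8: min(200*4^8, 128350) = 128350
  i=9: min(200*4^9, 128350) = 128350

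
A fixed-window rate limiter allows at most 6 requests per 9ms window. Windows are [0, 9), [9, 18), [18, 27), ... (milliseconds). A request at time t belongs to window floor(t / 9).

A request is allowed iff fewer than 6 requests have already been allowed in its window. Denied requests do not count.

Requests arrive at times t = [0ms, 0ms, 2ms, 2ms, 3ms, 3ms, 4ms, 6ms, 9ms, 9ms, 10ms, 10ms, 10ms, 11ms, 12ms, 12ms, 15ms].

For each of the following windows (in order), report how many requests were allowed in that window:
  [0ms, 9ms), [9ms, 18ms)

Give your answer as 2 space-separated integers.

Answer: 6 6

Derivation:
Processing requests:
  req#1 t=0ms (window 0): ALLOW
  req#2 t=0ms (window 0): ALLOW
  req#3 t=2ms (window 0): ALLOW
  req#4 t=2ms (window 0): ALLOW
  req#5 t=3ms (window 0): ALLOW
  req#6 t=3ms (window 0): ALLOW
  req#7 t=4ms (window 0): DENY
  req#8 t=6ms (window 0): DENY
  req#9 t=9ms (window 1): ALLOW
  req#10 t=9ms (window 1): ALLOW
  req#11 t=10ms (window 1): ALLOW
  req#12 t=10ms (window 1): ALLOW
  req#13 t=10ms (window 1): ALLOW
  req#14 t=11ms (window 1): ALLOW
  req#15 t=12ms (window 1): DENY
  req#16 t=12ms (window 1): DENY
  req#17 t=15ms (window 1): DENY

Allowed counts by window: 6 6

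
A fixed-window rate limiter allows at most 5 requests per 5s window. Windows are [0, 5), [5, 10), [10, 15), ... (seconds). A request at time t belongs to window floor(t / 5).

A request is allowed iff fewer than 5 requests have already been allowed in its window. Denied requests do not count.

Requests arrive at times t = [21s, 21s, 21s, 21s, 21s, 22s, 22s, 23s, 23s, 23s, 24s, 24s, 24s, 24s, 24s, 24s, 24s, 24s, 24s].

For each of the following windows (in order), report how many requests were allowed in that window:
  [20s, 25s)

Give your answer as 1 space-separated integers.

Processing requests:
  req#1 t=21s (window 4): ALLOW
  req#2 t=21s (window 4): ALLOW
  req#3 t=21s (window 4): ALLOW
  req#4 t=21s (window 4): ALLOW
  req#5 t=21s (window 4): ALLOW
  req#6 t=22s (window 4): DENY
  req#7 t=22s (window 4): DENY
  req#8 t=23s (window 4): DENY
  req#9 t=23s (window 4): DENY
  req#10 t=23s (window 4): DENY
  req#11 t=24s (window 4): DENY
  req#12 t=24s (window 4): DENY
  req#13 t=24s (window 4): DENY
  req#14 t=24s (window 4): DENY
  req#15 t=24s (window 4): DENY
  req#16 t=24s (window 4): DENY
  req#17 t=24s (window 4): DENY
  req#18 t=24s (window 4): DENY
  req#19 t=24s (window 4): DENY

Allowed counts by window: 5

Answer: 5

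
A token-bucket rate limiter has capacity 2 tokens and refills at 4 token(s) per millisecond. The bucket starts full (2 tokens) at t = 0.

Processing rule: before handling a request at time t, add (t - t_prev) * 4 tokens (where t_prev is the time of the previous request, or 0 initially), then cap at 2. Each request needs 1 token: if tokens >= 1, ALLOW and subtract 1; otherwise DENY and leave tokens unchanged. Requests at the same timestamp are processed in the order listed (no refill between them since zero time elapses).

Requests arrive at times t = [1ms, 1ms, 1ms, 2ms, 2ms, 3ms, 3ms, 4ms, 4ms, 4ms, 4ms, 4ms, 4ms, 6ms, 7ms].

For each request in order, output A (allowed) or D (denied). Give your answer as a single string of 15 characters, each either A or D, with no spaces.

Answer: AADAAAAAADDDDAA

Derivation:
Simulating step by step:
  req#1 t=1ms: ALLOW
  req#2 t=1ms: ALLOW
  req#3 t=1ms: DENY
  req#4 t=2ms: ALLOW
  req#5 t=2ms: ALLOW
  req#6 t=3ms: ALLOW
  req#7 t=3ms: ALLOW
  req#8 t=4ms: ALLOW
  req#9 t=4ms: ALLOW
  req#10 t=4ms: DENY
  req#11 t=4ms: DENY
  req#12 t=4ms: DENY
  req#13 t=4ms: DENY
  req#14 t=6ms: ALLOW
  req#15 t=7ms: ALLOW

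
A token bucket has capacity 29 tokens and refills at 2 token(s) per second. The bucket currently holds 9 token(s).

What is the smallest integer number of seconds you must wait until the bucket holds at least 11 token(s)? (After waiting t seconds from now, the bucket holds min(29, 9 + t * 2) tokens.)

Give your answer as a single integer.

Need 9 + t * 2 >= 11, so t >= 2/2.
Smallest integer t = ceil(2/2) = 1.

Answer: 1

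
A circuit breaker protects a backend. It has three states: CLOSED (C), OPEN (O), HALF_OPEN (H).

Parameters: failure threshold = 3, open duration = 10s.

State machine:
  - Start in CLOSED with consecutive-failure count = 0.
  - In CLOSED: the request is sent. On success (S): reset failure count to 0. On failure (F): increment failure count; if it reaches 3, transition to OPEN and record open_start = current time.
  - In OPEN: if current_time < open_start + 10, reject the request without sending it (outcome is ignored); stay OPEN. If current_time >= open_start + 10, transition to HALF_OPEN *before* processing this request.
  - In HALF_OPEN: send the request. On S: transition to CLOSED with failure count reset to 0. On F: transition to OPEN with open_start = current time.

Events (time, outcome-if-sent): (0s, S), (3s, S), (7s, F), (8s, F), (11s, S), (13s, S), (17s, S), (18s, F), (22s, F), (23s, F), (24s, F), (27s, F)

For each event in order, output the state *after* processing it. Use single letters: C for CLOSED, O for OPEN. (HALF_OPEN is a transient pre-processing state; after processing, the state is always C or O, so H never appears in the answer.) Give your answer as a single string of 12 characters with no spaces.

Answer: CCCCCCCCCOOO

Derivation:
State after each event:
  event#1 t=0s outcome=S: state=CLOSED
  event#2 t=3s outcome=S: state=CLOSED
  event#3 t=7s outcome=F: state=CLOSED
  event#4 t=8s outcome=F: state=CLOSED
  event#5 t=11s outcome=S: state=CLOSED
  event#6 t=13s outcome=S: state=CLOSED
  event#7 t=17s outcome=S: state=CLOSED
  event#8 t=18s outcome=F: state=CLOSED
  event#9 t=22s outcome=F: state=CLOSED
  event#10 t=23s outcome=F: state=OPEN
  event#11 t=24s outcome=F: state=OPEN
  event#12 t=27s outcome=F: state=OPEN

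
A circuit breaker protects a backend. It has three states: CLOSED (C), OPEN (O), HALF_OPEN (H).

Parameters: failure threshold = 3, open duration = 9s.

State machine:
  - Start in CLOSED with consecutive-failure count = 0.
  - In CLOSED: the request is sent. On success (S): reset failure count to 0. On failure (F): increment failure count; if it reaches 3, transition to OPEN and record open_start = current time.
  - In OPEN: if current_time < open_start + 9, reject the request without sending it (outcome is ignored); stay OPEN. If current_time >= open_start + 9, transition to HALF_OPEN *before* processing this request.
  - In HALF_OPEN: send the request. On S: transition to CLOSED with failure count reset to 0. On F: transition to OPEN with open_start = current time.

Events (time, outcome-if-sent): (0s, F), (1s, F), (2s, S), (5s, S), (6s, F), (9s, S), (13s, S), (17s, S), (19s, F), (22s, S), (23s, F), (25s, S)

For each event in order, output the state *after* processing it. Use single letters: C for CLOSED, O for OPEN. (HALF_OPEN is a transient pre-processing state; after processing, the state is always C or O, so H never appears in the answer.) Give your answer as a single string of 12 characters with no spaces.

State after each event:
  event#1 t=0s outcome=F: state=CLOSED
  event#2 t=1s outcome=F: state=CLOSED
  event#3 t=2s outcome=S: state=CLOSED
  event#4 t=5s outcome=S: state=CLOSED
  event#5 t=6s outcome=F: state=CLOSED
  event#6 t=9s outcome=S: state=CLOSED
  event#7 t=13s outcome=S: state=CLOSED
  event#8 t=17s outcome=S: state=CLOSED
  event#9 t=19s outcome=F: state=CLOSED
  event#10 t=22s outcome=S: state=CLOSED
  event#11 t=23s outcome=F: state=CLOSED
  event#12 t=25s outcome=S: state=CLOSED

Answer: CCCCCCCCCCCC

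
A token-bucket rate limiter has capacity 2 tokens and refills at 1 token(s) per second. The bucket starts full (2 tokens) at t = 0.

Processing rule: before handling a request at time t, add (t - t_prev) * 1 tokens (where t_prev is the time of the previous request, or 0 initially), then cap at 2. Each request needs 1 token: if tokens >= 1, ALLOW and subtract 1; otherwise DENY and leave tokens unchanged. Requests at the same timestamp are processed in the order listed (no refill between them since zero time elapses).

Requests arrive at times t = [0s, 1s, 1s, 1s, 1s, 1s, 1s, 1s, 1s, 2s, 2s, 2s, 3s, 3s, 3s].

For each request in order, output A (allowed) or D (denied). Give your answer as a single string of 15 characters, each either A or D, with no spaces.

Simulating step by step:
  req#1 t=0s: ALLOW
  req#2 t=1s: ALLOW
  req#3 t=1s: ALLOW
  req#4 t=1s: DENY
  req#5 t=1s: DENY
  req#6 t=1s: DENY
  req#7 t=1s: DENY
  req#8 t=1s: DENY
  req#9 t=1s: DENY
  req#10 t=2s: ALLOW
  req#11 t=2s: DENY
  req#12 t=2s: DENY
  req#13 t=3s: ALLOW
  req#14 t=3s: DENY
  req#15 t=3s: DENY

Answer: AAADDDDDDADDADD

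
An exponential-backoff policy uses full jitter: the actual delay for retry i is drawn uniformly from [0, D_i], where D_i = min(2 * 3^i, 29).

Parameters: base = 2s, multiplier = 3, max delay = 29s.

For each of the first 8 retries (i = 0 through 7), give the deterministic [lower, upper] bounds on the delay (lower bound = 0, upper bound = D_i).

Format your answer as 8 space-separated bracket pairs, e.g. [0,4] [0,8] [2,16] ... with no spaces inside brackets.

Answer: [0,2] [0,6] [0,18] [0,29] [0,29] [0,29] [0,29] [0,29]

Derivation:
Computing bounds per retry:
  i=0: D_i=min(2*3^0,29)=2, bounds=[0,2]
  i=1: D_i=min(2*3^1,29)=6, bounds=[0,6]
  i=2: D_i=min(2*3^2,29)=18, bounds=[0,18]
  i=3: D_i=min(2*3^3,29)=29, bounds=[0,29]
  i=4: D_i=min(2*3^4,29)=29, bounds=[0,29]
  i=5: D_i=min(2*3^5,29)=29, bounds=[0,29]
  i=6: D_i=min(2*3^6,29)=29, bounds=[0,29]
  i=7: D_i=min(2*3^7,29)=29, bounds=[0,29]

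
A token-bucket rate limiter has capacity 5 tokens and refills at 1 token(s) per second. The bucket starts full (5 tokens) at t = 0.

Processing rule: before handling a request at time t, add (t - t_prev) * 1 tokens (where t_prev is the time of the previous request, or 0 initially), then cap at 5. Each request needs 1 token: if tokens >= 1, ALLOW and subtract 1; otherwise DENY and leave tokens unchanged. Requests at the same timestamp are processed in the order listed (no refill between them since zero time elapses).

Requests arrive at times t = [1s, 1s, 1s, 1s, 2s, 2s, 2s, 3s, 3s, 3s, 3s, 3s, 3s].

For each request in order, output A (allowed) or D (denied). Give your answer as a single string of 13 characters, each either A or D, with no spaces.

Simulating step by step:
  req#1 t=1s: ALLOW
  req#2 t=1s: ALLOW
  req#3 t=1s: ALLOW
  req#4 t=1s: ALLOW
  req#5 t=2s: ALLOW
  req#6 t=2s: ALLOW
  req#7 t=2s: DENY
  req#8 t=3s: ALLOW
  req#9 t=3s: DENY
  req#10 t=3s: DENY
  req#11 t=3s: DENY
  req#12 t=3s: DENY
  req#13 t=3s: DENY

Answer: AAAAAADADDDDD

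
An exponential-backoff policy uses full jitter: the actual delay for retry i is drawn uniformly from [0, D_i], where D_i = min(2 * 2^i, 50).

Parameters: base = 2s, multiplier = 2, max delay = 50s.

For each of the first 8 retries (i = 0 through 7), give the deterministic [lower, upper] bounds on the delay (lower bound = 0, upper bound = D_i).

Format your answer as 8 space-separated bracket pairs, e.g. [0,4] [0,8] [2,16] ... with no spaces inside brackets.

Answer: [0,2] [0,4] [0,8] [0,16] [0,32] [0,50] [0,50] [0,50]

Derivation:
Computing bounds per retry:
  i=0: D_i=min(2*2^0,50)=2, bounds=[0,2]
  i=1: D_i=min(2*2^1,50)=4, bounds=[0,4]
  i=2: D_i=min(2*2^2,50)=8, bounds=[0,8]
  i=3: D_i=min(2*2^3,50)=16, bounds=[0,16]
  i=4: D_i=min(2*2^4,50)=32, bounds=[0,32]
  i=5: D_i=min(2*2^5,50)=50, bounds=[0,50]
  i=6: D_i=min(2*2^6,50)=50, bounds=[0,50]
  i=7: D_i=min(2*2^7,50)=50, bounds=[0,50]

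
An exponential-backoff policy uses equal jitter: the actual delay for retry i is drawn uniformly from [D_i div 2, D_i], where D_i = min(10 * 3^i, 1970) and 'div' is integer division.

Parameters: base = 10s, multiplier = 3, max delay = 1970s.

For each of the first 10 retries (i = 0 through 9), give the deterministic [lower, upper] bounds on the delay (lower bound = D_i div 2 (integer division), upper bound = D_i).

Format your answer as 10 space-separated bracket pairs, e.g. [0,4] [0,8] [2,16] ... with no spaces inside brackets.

Answer: [5,10] [15,30] [45,90] [135,270] [405,810] [985,1970] [985,1970] [985,1970] [985,1970] [985,1970]

Derivation:
Computing bounds per retry:
  i=0: D_i=min(10*3^0,1970)=10, bounds=[5,10]
  i=1: D_i=min(10*3^1,1970)=30, bounds=[15,30]
  i=2: D_i=min(10*3^2,1970)=90, bounds=[45,90]
  i=3: D_i=min(10*3^3,1970)=270, bounds=[135,270]
  i=4: D_i=min(10*3^4,1970)=810, bounds=[405,810]
  i=5: D_i=min(10*3^5,1970)=1970, bounds=[985,1970]
  i=6: D_i=min(10*3^6,1970)=1970, bounds=[985,1970]
  i=7: D_i=min(10*3^7,1970)=1970, bounds=[985,1970]
  i=8: D_i=min(10*3^8,1970)=1970, bounds=[985,1970]
  i=9: D_i=min(10*3^9,1970)=1970, bounds=[985,1970]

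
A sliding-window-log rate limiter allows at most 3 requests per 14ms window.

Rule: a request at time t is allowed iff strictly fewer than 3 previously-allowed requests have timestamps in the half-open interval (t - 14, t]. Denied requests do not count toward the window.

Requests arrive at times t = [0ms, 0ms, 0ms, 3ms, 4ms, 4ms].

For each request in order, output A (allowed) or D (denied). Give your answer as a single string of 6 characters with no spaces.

Answer: AAADDD

Derivation:
Tracking allowed requests in the window:
  req#1 t=0ms: ALLOW
  req#2 t=0ms: ALLOW
  req#3 t=0ms: ALLOW
  req#4 t=3ms: DENY
  req#5 t=4ms: DENY
  req#6 t=4ms: DENY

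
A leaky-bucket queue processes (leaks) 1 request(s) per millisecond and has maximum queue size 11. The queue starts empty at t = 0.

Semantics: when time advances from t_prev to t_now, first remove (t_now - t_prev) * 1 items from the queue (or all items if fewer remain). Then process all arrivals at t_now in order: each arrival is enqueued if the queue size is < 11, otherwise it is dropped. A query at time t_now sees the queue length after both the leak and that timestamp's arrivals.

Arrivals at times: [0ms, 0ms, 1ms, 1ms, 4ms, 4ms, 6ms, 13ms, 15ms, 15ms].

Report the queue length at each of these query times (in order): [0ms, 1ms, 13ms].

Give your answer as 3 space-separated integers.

Answer: 2 3 1

Derivation:
Queue lengths at query times:
  query t=0ms: backlog = 2
  query t=1ms: backlog = 3
  query t=13ms: backlog = 1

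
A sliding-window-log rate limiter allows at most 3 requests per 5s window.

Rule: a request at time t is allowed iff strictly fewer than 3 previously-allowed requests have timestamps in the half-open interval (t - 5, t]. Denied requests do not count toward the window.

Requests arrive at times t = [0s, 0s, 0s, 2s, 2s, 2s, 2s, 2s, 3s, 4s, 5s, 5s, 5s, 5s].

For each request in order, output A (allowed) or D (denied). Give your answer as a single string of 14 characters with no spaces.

Answer: AAADDDDDDDAAAD

Derivation:
Tracking allowed requests in the window:
  req#1 t=0s: ALLOW
  req#2 t=0s: ALLOW
  req#3 t=0s: ALLOW
  req#4 t=2s: DENY
  req#5 t=2s: DENY
  req#6 t=2s: DENY
  req#7 t=2s: DENY
  req#8 t=2s: DENY
  req#9 t=3s: DENY
  req#10 t=4s: DENY
  req#11 t=5s: ALLOW
  req#12 t=5s: ALLOW
  req#13 t=5s: ALLOW
  req#14 t=5s: DENY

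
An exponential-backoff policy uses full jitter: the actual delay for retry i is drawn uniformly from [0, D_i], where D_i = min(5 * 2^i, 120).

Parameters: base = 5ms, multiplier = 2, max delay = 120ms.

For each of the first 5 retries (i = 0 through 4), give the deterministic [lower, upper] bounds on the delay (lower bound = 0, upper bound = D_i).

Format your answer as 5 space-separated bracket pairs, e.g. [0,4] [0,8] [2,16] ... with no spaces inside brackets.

Answer: [0,5] [0,10] [0,20] [0,40] [0,80]

Derivation:
Computing bounds per retry:
  i=0: D_i=min(5*2^0,120)=5, bounds=[0,5]
  i=1: D_i=min(5*2^1,120)=10, bounds=[0,10]
  i=2: D_i=min(5*2^2,120)=20, bounds=[0,20]
  i=3: D_i=min(5*2^3,120)=40, bounds=[0,40]
  i=4: D_i=min(5*2^4,120)=80, bounds=[0,80]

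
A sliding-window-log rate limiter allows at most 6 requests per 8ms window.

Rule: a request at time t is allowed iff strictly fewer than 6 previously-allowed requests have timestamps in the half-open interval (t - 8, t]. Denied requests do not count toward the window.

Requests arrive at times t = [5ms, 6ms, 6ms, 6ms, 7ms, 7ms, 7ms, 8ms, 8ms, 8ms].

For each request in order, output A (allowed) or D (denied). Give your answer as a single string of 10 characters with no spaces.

Answer: AAAAAADDDD

Derivation:
Tracking allowed requests in the window:
  req#1 t=5ms: ALLOW
  req#2 t=6ms: ALLOW
  req#3 t=6ms: ALLOW
  req#4 t=6ms: ALLOW
  req#5 t=7ms: ALLOW
  req#6 t=7ms: ALLOW
  req#7 t=7ms: DENY
  req#8 t=8ms: DENY
  req#9 t=8ms: DENY
  req#10 t=8ms: DENY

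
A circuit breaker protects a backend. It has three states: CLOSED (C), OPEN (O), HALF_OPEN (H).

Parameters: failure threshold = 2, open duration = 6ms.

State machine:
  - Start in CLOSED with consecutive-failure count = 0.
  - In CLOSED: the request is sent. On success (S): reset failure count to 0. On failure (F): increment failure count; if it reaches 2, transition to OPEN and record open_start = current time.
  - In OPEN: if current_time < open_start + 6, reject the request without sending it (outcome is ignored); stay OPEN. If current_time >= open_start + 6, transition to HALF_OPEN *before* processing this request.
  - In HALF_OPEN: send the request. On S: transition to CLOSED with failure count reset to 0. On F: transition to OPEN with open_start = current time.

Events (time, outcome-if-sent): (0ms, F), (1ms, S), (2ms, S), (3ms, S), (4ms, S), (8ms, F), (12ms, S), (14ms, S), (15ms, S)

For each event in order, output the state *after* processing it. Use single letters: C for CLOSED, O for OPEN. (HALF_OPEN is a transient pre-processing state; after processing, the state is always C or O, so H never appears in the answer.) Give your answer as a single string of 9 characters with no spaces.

Answer: CCCCCCCCC

Derivation:
State after each event:
  event#1 t=0ms outcome=F: state=CLOSED
  event#2 t=1ms outcome=S: state=CLOSED
  event#3 t=2ms outcome=S: state=CLOSED
  event#4 t=3ms outcome=S: state=CLOSED
  event#5 t=4ms outcome=S: state=CLOSED
  event#6 t=8ms outcome=F: state=CLOSED
  event#7 t=12ms outcome=S: state=CLOSED
  event#8 t=14ms outcome=S: state=CLOSED
  event#9 t=15ms outcome=S: state=CLOSED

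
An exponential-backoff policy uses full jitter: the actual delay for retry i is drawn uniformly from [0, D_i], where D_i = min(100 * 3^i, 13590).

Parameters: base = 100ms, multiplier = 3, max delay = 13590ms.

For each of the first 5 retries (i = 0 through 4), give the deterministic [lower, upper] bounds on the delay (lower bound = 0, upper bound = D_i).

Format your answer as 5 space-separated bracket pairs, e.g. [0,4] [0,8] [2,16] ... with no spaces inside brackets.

Computing bounds per retry:
  i=0: D_i=min(100*3^0,13590)=100, bounds=[0,100]
  i=1: D_i=min(100*3^1,13590)=300, bounds=[0,300]
  i=2: D_i=min(100*3^2,13590)=900, bounds=[0,900]
  i=3: D_i=min(100*3^3,13590)=2700, bounds=[0,2700]
  i=4: D_i=min(100*3^4,13590)=8100, bounds=[0,8100]

Answer: [0,100] [0,300] [0,900] [0,2700] [0,8100]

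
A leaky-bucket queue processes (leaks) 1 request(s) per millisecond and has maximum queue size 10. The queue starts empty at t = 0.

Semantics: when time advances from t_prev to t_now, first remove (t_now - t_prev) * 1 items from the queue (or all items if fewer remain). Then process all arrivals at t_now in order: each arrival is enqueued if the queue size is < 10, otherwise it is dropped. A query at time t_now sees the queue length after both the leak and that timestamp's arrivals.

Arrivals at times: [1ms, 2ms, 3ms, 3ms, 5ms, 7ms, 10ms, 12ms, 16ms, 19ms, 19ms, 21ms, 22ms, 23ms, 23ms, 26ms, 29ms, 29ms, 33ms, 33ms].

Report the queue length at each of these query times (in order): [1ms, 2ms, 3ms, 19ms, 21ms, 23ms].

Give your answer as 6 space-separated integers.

Queue lengths at query times:
  query t=1ms: backlog = 1
  query t=2ms: backlog = 1
  query t=3ms: backlog = 2
  query t=19ms: backlog = 2
  query t=21ms: backlog = 1
  query t=23ms: backlog = 2

Answer: 1 1 2 2 1 2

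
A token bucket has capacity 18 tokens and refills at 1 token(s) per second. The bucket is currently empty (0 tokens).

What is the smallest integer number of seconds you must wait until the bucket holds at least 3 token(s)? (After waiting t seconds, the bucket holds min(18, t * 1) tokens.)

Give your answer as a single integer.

Answer: 3

Derivation:
Need t * 1 >= 3, so t >= 3/1.
Smallest integer t = ceil(3/1) = 3.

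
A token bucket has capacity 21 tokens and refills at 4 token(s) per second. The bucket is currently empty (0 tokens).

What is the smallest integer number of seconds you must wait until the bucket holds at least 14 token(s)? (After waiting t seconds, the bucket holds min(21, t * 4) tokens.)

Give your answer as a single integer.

Answer: 4

Derivation:
Need t * 4 >= 14, so t >= 14/4.
Smallest integer t = ceil(14/4) = 4.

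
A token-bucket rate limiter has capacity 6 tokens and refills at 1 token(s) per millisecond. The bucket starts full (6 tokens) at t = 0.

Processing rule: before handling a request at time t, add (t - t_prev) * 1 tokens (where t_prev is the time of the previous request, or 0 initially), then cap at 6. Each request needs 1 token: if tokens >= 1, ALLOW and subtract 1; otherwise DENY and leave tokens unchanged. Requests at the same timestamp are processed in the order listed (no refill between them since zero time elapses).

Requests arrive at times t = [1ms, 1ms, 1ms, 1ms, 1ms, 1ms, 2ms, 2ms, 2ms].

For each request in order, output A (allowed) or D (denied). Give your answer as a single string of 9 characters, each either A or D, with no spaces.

Simulating step by step:
  req#1 t=1ms: ALLOW
  req#2 t=1ms: ALLOW
  req#3 t=1ms: ALLOW
  req#4 t=1ms: ALLOW
  req#5 t=1ms: ALLOW
  req#6 t=1ms: ALLOW
  req#7 t=2ms: ALLOW
  req#8 t=2ms: DENY
  req#9 t=2ms: DENY

Answer: AAAAAAADD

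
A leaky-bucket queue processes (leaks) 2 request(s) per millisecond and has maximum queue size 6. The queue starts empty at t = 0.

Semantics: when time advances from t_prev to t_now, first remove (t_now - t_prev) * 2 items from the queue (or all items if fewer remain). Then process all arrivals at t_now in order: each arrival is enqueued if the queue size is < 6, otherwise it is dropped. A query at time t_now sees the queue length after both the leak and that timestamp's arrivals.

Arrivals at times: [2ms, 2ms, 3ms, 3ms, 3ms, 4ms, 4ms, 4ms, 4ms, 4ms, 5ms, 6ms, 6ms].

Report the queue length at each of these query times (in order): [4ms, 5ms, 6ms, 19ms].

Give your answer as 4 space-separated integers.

Queue lengths at query times:
  query t=4ms: backlog = 6
  query t=5ms: backlog = 5
  query t=6ms: backlog = 5
  query t=19ms: backlog = 0

Answer: 6 5 5 0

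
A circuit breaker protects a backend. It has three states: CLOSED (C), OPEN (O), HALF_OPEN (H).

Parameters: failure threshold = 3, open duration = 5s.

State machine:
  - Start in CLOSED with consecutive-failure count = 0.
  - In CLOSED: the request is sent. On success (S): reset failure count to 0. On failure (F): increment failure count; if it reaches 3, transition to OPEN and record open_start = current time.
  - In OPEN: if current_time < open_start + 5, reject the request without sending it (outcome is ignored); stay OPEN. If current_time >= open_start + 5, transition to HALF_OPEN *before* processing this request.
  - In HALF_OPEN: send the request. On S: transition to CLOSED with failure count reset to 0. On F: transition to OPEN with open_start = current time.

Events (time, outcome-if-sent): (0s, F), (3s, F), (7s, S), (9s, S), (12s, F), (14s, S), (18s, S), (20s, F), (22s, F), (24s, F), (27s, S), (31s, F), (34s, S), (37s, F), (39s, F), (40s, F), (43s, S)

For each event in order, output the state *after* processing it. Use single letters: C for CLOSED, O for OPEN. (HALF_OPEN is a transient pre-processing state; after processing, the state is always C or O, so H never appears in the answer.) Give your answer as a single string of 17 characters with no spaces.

Answer: CCCCCCCCCOOOOOOOC

Derivation:
State after each event:
  event#1 t=0s outcome=F: state=CLOSED
  event#2 t=3s outcome=F: state=CLOSED
  event#3 t=7s outcome=S: state=CLOSED
  event#4 t=9s outcome=S: state=CLOSED
  event#5 t=12s outcome=F: state=CLOSED
  event#6 t=14s outcome=S: state=CLOSED
  event#7 t=18s outcome=S: state=CLOSED
  event#8 t=20s outcome=F: state=CLOSED
  event#9 t=22s outcome=F: state=CLOSED
  event#10 t=24s outcome=F: state=OPEN
  event#11 t=27s outcome=S: state=OPEN
  event#12 t=31s outcome=F: state=OPEN
  event#13 t=34s outcome=S: state=OPEN
  event#14 t=37s outcome=F: state=OPEN
  event#15 t=39s outcome=F: state=OPEN
  event#16 t=40s outcome=F: state=OPEN
  event#17 t=43s outcome=S: state=CLOSED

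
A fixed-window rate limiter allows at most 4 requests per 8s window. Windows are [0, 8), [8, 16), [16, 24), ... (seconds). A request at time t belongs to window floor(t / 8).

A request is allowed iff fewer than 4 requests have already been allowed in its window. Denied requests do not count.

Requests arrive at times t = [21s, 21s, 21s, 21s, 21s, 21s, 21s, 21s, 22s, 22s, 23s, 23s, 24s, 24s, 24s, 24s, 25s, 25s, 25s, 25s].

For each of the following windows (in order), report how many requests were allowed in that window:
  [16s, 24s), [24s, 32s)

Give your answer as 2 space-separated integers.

Answer: 4 4

Derivation:
Processing requests:
  req#1 t=21s (window 2): ALLOW
  req#2 t=21s (window 2): ALLOW
  req#3 t=21s (window 2): ALLOW
  req#4 t=21s (window 2): ALLOW
  req#5 t=21s (window 2): DENY
  req#6 t=21s (window 2): DENY
  req#7 t=21s (window 2): DENY
  req#8 t=21s (window 2): DENY
  req#9 t=22s (window 2): DENY
  req#10 t=22s (window 2): DENY
  req#11 t=23s (window 2): DENY
  req#12 t=23s (window 2): DENY
  req#13 t=24s (window 3): ALLOW
  req#14 t=24s (window 3): ALLOW
  req#15 t=24s (window 3): ALLOW
  req#16 t=24s (window 3): ALLOW
  req#17 t=25s (window 3): DENY
  req#18 t=25s (window 3): DENY
  req#19 t=25s (window 3): DENY
  req#20 t=25s (window 3): DENY

Allowed counts by window: 4 4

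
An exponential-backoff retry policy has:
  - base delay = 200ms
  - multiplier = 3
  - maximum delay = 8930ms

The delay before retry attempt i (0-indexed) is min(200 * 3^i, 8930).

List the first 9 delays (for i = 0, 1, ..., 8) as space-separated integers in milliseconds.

Computing each delay:
  i=0: min(200*3^0, 8930) = 200
  i=1: min(200*3^1, 8930) = 600
  i=2: min(200*3^2, 8930) = 1800
  i=3: min(200*3^3, 8930) = 5400
  i=4: min(200*3^4, 8930) = 8930
  i=5: min(200*3^5, 8930) = 8930
  i=6: min(200*3^6, 8930) = 8930
  i=7: min(200*3^7, 8930) = 8930
  i=8: min(200*3^8, 8930) = 8930

Answer: 200 600 1800 5400 8930 8930 8930 8930 8930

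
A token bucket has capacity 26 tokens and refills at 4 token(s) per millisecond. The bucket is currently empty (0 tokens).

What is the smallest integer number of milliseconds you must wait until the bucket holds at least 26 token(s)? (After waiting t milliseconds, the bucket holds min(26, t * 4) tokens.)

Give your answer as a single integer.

Answer: 7

Derivation:
Need t * 4 >= 26, so t >= 26/4.
Smallest integer t = ceil(26/4) = 7.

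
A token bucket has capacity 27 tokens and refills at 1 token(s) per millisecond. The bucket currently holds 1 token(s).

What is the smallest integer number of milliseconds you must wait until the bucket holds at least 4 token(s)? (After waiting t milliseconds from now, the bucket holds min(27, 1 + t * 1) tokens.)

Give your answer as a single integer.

Answer: 3

Derivation:
Need 1 + t * 1 >= 4, so t >= 3/1.
Smallest integer t = ceil(3/1) = 3.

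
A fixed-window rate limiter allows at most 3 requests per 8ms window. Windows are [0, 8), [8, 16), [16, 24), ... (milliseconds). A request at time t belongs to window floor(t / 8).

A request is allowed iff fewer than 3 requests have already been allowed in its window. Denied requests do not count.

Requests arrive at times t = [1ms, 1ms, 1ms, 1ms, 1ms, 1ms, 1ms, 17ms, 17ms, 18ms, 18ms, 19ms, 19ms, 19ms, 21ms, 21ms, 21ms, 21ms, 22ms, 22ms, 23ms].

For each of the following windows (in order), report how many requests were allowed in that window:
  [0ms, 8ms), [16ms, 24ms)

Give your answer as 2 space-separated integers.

Answer: 3 3

Derivation:
Processing requests:
  req#1 t=1ms (window 0): ALLOW
  req#2 t=1ms (window 0): ALLOW
  req#3 t=1ms (window 0): ALLOW
  req#4 t=1ms (window 0): DENY
  req#5 t=1ms (window 0): DENY
  req#6 t=1ms (window 0): DENY
  req#7 t=1ms (window 0): DENY
  req#8 t=17ms (window 2): ALLOW
  req#9 t=17ms (window 2): ALLOW
  req#10 t=18ms (window 2): ALLOW
  req#11 t=18ms (window 2): DENY
  req#12 t=19ms (window 2): DENY
  req#13 t=19ms (window 2): DENY
  req#14 t=19ms (window 2): DENY
  req#15 t=21ms (window 2): DENY
  req#16 t=21ms (window 2): DENY
  req#17 t=21ms (window 2): DENY
  req#18 t=21ms (window 2): DENY
  req#19 t=22ms (window 2): DENY
  req#20 t=22ms (window 2): DENY
  req#21 t=23ms (window 2): DENY

Allowed counts by window: 3 3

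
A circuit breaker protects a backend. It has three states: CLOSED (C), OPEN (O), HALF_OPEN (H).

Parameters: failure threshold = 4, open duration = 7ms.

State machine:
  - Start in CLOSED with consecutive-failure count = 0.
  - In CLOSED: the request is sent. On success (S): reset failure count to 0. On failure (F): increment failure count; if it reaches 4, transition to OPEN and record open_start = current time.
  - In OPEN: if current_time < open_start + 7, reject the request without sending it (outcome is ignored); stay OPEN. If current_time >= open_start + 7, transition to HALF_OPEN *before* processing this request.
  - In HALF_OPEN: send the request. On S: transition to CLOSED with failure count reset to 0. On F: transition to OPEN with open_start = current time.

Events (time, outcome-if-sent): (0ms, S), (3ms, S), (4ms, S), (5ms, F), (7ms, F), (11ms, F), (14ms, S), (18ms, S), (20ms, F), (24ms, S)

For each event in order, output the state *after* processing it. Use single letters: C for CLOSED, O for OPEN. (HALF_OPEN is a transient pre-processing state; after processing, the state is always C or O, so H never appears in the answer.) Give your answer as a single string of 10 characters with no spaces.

State after each event:
  event#1 t=0ms outcome=S: state=CLOSED
  event#2 t=3ms outcome=S: state=CLOSED
  event#3 t=4ms outcome=S: state=CLOSED
  event#4 t=5ms outcome=F: state=CLOSED
  event#5 t=7ms outcome=F: state=CLOSED
  event#6 t=11ms outcome=F: state=CLOSED
  event#7 t=14ms outcome=S: state=CLOSED
  event#8 t=18ms outcome=S: state=CLOSED
  event#9 t=20ms outcome=F: state=CLOSED
  event#10 t=24ms outcome=S: state=CLOSED

Answer: CCCCCCCCCC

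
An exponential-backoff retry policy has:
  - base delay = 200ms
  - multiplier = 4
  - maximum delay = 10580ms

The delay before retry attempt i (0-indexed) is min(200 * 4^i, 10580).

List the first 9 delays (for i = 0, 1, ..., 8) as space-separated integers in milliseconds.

Answer: 200 800 3200 10580 10580 10580 10580 10580 10580

Derivation:
Computing each delay:
  i=0: min(200*4^0, 10580) = 200
  i=1: min(200*4^1, 10580) = 800
  i=2: min(200*4^2, 10580) = 3200
  i=3: min(200*4^3, 10580) = 10580
  i=4: min(200*4^4, 10580) = 10580
  i=5: min(200*4^5, 10580) = 10580
  i=6: min(200*4^6, 10580) = 10580
  i=7: min(200*4^7, 10580) = 10580
  i=8: min(200*4^8, 10580) = 10580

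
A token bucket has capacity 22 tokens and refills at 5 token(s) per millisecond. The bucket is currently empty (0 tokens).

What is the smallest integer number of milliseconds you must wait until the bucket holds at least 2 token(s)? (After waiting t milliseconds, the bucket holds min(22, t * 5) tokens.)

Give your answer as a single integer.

Need t * 5 >= 2, so t >= 2/5.
Smallest integer t = ceil(2/5) = 1.

Answer: 1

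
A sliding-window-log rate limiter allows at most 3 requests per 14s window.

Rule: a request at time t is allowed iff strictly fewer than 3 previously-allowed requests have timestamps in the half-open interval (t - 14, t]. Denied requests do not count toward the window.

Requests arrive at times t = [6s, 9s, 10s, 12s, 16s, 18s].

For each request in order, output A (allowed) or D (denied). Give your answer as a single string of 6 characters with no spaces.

Tracking allowed requests in the window:
  req#1 t=6s: ALLOW
  req#2 t=9s: ALLOW
  req#3 t=10s: ALLOW
  req#4 t=12s: DENY
  req#5 t=16s: DENY
  req#6 t=18s: DENY

Answer: AAADDD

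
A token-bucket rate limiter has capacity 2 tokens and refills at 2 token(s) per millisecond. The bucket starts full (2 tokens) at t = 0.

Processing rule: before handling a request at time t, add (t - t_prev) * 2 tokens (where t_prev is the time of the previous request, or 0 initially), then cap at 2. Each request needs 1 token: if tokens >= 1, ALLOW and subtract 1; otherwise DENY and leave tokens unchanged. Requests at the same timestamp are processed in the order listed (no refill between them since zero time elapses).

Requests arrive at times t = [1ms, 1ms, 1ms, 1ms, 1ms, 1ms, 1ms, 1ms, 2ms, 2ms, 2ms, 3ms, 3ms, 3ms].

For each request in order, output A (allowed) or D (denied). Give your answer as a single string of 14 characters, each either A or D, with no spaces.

Simulating step by step:
  req#1 t=1ms: ALLOW
  req#2 t=1ms: ALLOW
  req#3 t=1ms: DENY
  req#4 t=1ms: DENY
  req#5 t=1ms: DENY
  req#6 t=1ms: DENY
  req#7 t=1ms: DENY
  req#8 t=1ms: DENY
  req#9 t=2ms: ALLOW
  req#10 t=2ms: ALLOW
  req#11 t=2ms: DENY
  req#12 t=3ms: ALLOW
  req#13 t=3ms: ALLOW
  req#14 t=3ms: DENY

Answer: AADDDDDDAADAAD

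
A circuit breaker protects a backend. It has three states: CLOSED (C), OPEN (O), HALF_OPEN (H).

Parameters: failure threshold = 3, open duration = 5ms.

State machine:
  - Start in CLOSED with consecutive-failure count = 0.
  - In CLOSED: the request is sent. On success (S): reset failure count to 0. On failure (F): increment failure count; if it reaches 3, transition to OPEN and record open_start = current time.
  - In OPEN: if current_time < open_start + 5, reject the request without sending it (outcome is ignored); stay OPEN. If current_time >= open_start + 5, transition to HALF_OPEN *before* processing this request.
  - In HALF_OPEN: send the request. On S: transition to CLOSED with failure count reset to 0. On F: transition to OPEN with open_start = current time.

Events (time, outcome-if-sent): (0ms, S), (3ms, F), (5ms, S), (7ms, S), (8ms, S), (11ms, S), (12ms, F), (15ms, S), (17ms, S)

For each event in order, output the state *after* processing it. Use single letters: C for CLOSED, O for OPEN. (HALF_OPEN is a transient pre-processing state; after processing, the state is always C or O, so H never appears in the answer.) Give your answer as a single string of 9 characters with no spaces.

Answer: CCCCCCCCC

Derivation:
State after each event:
  event#1 t=0ms outcome=S: state=CLOSED
  event#2 t=3ms outcome=F: state=CLOSED
  event#3 t=5ms outcome=S: state=CLOSED
  event#4 t=7ms outcome=S: state=CLOSED
  event#5 t=8ms outcome=S: state=CLOSED
  event#6 t=11ms outcome=S: state=CLOSED
  event#7 t=12ms outcome=F: state=CLOSED
  event#8 t=15ms outcome=S: state=CLOSED
  event#9 t=17ms outcome=S: state=CLOSED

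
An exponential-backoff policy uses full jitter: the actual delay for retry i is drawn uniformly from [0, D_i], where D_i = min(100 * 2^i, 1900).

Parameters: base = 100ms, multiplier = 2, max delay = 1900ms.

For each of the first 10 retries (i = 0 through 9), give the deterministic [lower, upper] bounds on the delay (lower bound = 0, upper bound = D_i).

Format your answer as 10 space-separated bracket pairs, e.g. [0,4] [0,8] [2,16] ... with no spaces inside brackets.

Computing bounds per retry:
  i=0: D_i=min(100*2^0,1900)=100, bounds=[0,100]
  i=1: D_i=min(100*2^1,1900)=200, bounds=[0,200]
  i=2: D_i=min(100*2^2,1900)=400, bounds=[0,400]
  i=3: D_i=min(100*2^3,1900)=800, bounds=[0,800]
  i=4: D_i=min(100*2^4,1900)=1600, bounds=[0,1600]
  i=5: D_i=min(100*2^5,1900)=1900, bounds=[0,1900]
  i=6: D_i=min(100*2^6,1900)=1900, bounds=[0,1900]
  i=7: D_i=min(100*2^7,1900)=1900, bounds=[0,1900]
  i=8: D_i=min(100*2^8,1900)=1900, bounds=[0,1900]
  i=9: D_i=min(100*2^9,1900)=1900, bounds=[0,1900]

Answer: [0,100] [0,200] [0,400] [0,800] [0,1600] [0,1900] [0,1900] [0,1900] [0,1900] [0,1900]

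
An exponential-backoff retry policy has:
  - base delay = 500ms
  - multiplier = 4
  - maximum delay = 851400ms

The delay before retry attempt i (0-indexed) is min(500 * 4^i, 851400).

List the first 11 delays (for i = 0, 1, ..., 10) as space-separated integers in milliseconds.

Computing each delay:
  i=0: min(500*4^0, 851400) = 500
  i=1: min(500*4^1, 851400) = 2000
  i=2: min(500*4^2, 851400) = 8000
  i=3: min(500*4^3, 851400) = 32000
  i=4: min(500*4^4, 851400) = 128000
  i=5: min(500*4^5, 851400) = 512000
  i=6: min(500*4^6, 851400) = 851400
  i=7: min(500*4^7, 851400) = 851400
  i=8: min(500*4^8, 851400) = 851400
  i=9: min(500*4^9, 851400) = 851400
  i=10: min(500*4^10, 851400) = 851400

Answer: 500 2000 8000 32000 128000 512000 851400 851400 851400 851400 851400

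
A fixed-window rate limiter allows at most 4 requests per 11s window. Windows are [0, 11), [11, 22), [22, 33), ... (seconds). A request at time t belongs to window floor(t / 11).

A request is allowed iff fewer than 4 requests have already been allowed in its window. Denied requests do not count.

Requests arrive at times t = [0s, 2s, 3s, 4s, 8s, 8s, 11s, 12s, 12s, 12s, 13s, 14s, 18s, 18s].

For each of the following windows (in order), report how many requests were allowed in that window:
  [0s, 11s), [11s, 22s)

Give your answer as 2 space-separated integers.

Answer: 4 4

Derivation:
Processing requests:
  req#1 t=0s (window 0): ALLOW
  req#2 t=2s (window 0): ALLOW
  req#3 t=3s (window 0): ALLOW
  req#4 t=4s (window 0): ALLOW
  req#5 t=8s (window 0): DENY
  req#6 t=8s (window 0): DENY
  req#7 t=11s (window 1): ALLOW
  req#8 t=12s (window 1): ALLOW
  req#9 t=12s (window 1): ALLOW
  req#10 t=12s (window 1): ALLOW
  req#11 t=13s (window 1): DENY
  req#12 t=14s (window 1): DENY
  req#13 t=18s (window 1): DENY
  req#14 t=18s (window 1): DENY

Allowed counts by window: 4 4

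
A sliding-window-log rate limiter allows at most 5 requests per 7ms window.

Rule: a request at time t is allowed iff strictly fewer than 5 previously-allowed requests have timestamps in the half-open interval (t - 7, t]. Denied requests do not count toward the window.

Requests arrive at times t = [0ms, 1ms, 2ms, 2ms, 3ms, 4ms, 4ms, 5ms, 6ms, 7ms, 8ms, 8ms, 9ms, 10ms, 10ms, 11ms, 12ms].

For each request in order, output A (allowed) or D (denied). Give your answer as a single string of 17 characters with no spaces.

Answer: AAAAADDDDAADAAADD

Derivation:
Tracking allowed requests in the window:
  req#1 t=0ms: ALLOW
  req#2 t=1ms: ALLOW
  req#3 t=2ms: ALLOW
  req#4 t=2ms: ALLOW
  req#5 t=3ms: ALLOW
  req#6 t=4ms: DENY
  req#7 t=4ms: DENY
  req#8 t=5ms: DENY
  req#9 t=6ms: DENY
  req#10 t=7ms: ALLOW
  req#11 t=8ms: ALLOW
  req#12 t=8ms: DENY
  req#13 t=9ms: ALLOW
  req#14 t=10ms: ALLOW
  req#15 t=10ms: ALLOW
  req#16 t=11ms: DENY
  req#17 t=12ms: DENY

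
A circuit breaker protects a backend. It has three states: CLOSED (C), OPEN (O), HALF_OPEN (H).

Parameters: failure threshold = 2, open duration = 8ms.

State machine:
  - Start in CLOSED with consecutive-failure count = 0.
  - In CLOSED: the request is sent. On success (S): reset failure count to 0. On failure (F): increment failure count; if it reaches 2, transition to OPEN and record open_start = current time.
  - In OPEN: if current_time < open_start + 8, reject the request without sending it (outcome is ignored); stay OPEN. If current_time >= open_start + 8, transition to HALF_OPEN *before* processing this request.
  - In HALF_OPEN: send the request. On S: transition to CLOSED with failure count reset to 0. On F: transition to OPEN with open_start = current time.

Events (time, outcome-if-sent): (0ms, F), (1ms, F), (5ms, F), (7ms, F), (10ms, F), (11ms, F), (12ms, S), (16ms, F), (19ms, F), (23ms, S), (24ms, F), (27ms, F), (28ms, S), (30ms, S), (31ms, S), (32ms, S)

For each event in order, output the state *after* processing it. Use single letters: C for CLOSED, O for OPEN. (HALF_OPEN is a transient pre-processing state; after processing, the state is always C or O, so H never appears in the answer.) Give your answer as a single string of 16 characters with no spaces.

Answer: COOOOOOOOOOOOOOO

Derivation:
State after each event:
  event#1 t=0ms outcome=F: state=CLOSED
  event#2 t=1ms outcome=F: state=OPEN
  event#3 t=5ms outcome=F: state=OPEN
  event#4 t=7ms outcome=F: state=OPEN
  event#5 t=10ms outcome=F: state=OPEN
  event#6 t=11ms outcome=F: state=OPEN
  event#7 t=12ms outcome=S: state=OPEN
  event#8 t=16ms outcome=F: state=OPEN
  event#9 t=19ms outcome=F: state=OPEN
  event#10 t=23ms outcome=S: state=OPEN
  event#11 t=24ms outcome=F: state=OPEN
  event#12 t=27ms outcome=F: state=OPEN
  event#13 t=28ms outcome=S: state=OPEN
  event#14 t=30ms outcome=S: state=OPEN
  event#15 t=31ms outcome=S: state=OPEN
  event#16 t=32ms outcome=S: state=OPEN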